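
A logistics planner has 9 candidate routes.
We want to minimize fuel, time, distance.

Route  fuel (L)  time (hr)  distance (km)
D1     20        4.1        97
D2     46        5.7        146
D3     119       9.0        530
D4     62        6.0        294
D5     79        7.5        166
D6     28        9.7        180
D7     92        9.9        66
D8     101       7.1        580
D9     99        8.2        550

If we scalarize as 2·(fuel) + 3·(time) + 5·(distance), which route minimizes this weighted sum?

D1

D1: 2·20 + 3·4.1 + 5·97 = 537.3
D2: 2·46 + 3·5.7 + 5·146 = 839.1
D3: 2·119 + 3·9.0 + 5·530 = 2915.0
D4: 2·62 + 3·6.0 + 5·294 = 1612.0
D5: 2·79 + 3·7.5 + 5·166 = 1010.5
D6: 2·28 + 3·9.7 + 5·180 = 985.1
D7: 2·92 + 3·9.9 + 5·66 = 543.7
D8: 2·101 + 3·7.1 + 5·580 = 3123.3
D9: 2·99 + 3·8.2 + 5·550 = 2972.6
Lowest: D1 at 537.3.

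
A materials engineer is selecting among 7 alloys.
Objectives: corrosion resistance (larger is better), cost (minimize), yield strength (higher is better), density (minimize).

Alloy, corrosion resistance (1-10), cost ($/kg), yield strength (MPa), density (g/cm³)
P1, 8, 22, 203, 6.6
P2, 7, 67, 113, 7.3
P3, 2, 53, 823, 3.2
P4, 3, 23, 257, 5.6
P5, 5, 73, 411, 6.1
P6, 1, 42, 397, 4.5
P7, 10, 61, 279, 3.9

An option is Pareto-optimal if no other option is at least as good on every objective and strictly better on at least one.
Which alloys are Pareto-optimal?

P1, P3, P4, P5, P6, P7

P1: not dominated (best cost).
P2: dominated by P1 (corrosion resistance 8≥7, cost 22≤67, yield strength 203≥113, density 6.6≤7.3).
P3: not dominated (best yield strength).
P4: not dominated.
P5: not dominated.
P6: not dominated.
P7: not dominated (best corrosion resistance).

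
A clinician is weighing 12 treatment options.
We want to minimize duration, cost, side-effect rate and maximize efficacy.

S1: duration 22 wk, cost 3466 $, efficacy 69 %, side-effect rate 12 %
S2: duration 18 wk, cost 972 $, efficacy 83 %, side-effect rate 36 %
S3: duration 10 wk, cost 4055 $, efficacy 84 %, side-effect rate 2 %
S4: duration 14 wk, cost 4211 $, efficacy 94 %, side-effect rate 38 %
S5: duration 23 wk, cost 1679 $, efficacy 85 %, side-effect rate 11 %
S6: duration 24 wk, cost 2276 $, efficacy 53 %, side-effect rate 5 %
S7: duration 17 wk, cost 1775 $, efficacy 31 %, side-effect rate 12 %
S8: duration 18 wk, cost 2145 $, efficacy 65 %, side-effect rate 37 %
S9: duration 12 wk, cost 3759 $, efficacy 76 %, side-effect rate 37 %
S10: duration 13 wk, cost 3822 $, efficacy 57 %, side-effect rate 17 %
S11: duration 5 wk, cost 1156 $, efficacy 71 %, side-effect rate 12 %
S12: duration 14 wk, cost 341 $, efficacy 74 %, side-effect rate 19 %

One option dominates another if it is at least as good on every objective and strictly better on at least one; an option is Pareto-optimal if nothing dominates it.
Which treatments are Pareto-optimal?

S2, S3, S4, S5, S6, S9, S11, S12

S1: dominated by S11 (duration 5≤22, cost 1156≤3466, efficacy 71≥69, side-effect rate 12≤12).
S2: not dominated.
S3: not dominated (best side-effect rate).
S4: not dominated (best efficacy).
S5: not dominated.
S6: not dominated.
S7: dominated by S11 (duration 5≤17, cost 1156≤1775, efficacy 71≥31, side-effect rate 12≤12).
S8: dominated by S2 (duration 18≤18, cost 972≤2145, efficacy 83≥65, side-effect rate 36≤37).
S9: not dominated.
S10: dominated by S11 (duration 5≤13, cost 1156≤3822, efficacy 71≥57, side-effect rate 12≤17).
S11: not dominated (best duration).
S12: not dominated (best cost).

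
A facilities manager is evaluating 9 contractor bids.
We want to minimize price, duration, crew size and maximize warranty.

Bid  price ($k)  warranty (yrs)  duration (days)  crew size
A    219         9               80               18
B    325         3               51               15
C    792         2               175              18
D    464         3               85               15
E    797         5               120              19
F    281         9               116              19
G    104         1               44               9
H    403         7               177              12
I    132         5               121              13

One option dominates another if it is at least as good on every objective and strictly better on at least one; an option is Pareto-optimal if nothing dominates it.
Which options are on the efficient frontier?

A, B, G, H, I

A: not dominated.
B: not dominated.
C: dominated by A (price 219≤792, warranty 9≥2, duration 80≤175, crew size 18≤18).
D: dominated by B (price 325≤464, warranty 3≥3, duration 51≤85, crew size 15≤15).
E: dominated by A (price 219≤797, warranty 9≥5, duration 80≤120, crew size 18≤19).
F: dominated by A (price 219≤281, warranty 9≥9, duration 80≤116, crew size 18≤19).
G: not dominated (best price).
H: not dominated.
I: not dominated.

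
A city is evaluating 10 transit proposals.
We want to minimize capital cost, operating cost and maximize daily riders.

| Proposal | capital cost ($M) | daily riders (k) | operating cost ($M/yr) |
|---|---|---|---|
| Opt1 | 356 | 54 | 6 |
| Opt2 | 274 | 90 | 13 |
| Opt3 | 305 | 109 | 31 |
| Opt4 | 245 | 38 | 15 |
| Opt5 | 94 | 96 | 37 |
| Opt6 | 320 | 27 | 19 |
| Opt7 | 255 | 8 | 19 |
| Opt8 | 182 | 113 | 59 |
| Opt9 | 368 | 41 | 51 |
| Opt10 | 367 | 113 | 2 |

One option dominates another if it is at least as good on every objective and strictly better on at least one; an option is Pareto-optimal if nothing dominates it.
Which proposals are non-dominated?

Opt1: not dominated.
Opt2: not dominated.
Opt3: not dominated.
Opt4: not dominated.
Opt5: not dominated (best capital cost).
Opt6: dominated by Opt2 (capital cost 274≤320, daily riders 90≥27, operating cost 13≤19).
Opt7: dominated by Opt4 (capital cost 245≤255, daily riders 38≥8, operating cost 15≤19).
Opt8: not dominated.
Opt9: dominated by Opt1 (capital cost 356≤368, daily riders 54≥41, operating cost 6≤51).
Opt10: not dominated (best operating cost).

Opt1, Opt2, Opt3, Opt4, Opt5, Opt8, Opt10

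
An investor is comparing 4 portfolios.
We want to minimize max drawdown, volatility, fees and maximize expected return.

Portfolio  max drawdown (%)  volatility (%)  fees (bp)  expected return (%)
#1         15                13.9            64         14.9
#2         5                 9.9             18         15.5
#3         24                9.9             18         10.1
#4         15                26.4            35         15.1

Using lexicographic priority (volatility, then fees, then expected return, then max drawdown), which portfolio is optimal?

#2

First minimize volatility: best is 9.9, kept {#2, #3}.
Then minimize fees: best is 18, kept {#2, #3}.
Then maximize expected return: best is 15.5, kept {#2}.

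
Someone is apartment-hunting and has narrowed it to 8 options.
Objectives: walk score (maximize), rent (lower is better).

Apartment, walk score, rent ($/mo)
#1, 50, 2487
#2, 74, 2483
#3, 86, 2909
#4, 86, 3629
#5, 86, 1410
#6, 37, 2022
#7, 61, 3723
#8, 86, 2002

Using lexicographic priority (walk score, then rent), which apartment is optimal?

#5

First maximize walk score: best is 86, kept {#3, #4, #5, #8}.
Then minimize rent: best is 1410, kept {#5}.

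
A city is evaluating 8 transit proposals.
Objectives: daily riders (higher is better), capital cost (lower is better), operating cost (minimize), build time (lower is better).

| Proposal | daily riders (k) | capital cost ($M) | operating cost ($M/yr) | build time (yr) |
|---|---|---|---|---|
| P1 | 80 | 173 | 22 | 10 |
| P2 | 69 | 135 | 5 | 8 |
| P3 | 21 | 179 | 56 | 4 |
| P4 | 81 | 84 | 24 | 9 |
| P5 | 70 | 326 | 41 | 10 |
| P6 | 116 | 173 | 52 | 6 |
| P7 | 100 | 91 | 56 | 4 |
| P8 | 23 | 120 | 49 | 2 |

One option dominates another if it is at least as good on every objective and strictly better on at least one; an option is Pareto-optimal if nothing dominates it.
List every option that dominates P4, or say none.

none

P1: worse on daily riders (80 vs 81).
P2: worse on daily riders (69 vs 81).
P3: worse on daily riders (21 vs 81).
P5: worse on daily riders (70 vs 81).
P6: worse on capital cost (173 vs 84).
P7: worse on capital cost (91 vs 84).
P8: worse on daily riders (23 vs 81).
No option dominates P4.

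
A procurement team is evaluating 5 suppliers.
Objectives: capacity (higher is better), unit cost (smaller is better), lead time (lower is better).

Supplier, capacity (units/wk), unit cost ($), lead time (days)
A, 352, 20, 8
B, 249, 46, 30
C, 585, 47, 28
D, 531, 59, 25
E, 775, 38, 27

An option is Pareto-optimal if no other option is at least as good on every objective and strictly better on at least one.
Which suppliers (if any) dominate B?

A, E

A: capacity 352≥249, unit cost 20≤46, lead time 8≤30 — dominates B.
E: capacity 775≥249, unit cost 38≤46, lead time 27≤30 — dominates B.
Others (C, D) are each worse than B on at least one objective.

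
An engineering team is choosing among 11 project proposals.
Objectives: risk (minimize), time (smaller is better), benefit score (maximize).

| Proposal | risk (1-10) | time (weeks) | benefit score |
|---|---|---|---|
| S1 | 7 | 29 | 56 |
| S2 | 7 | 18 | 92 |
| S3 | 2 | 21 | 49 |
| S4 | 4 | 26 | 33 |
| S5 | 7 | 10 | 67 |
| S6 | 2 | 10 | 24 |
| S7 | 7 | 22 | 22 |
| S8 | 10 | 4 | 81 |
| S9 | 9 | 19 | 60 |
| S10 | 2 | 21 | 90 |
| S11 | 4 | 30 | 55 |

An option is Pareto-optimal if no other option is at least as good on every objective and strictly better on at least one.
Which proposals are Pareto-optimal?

S1: dominated by S2 (risk 7≤7, time 18≤29, benefit score 92≥56).
S2: not dominated (best benefit score).
S3: dominated by S10 (risk 2≤2, time 21≤21, benefit score 90≥49).
S4: dominated by S3 (risk 2≤4, time 21≤26, benefit score 49≥33).
S5: not dominated.
S6: not dominated.
S7: dominated by S2 (risk 7≤7, time 18≤22, benefit score 92≥22).
S8: not dominated (best time).
S9: dominated by S2 (risk 7≤9, time 18≤19, benefit score 92≥60).
S10: not dominated.
S11: dominated by S10 (risk 2≤4, time 21≤30, benefit score 90≥55).

S2, S5, S6, S8, S10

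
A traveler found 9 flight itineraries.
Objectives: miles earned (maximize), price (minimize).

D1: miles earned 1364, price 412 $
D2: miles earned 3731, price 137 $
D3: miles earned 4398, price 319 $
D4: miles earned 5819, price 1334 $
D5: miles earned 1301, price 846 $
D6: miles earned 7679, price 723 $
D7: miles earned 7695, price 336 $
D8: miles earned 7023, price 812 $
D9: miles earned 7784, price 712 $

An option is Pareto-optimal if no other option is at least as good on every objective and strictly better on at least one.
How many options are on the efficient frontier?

D1: dominated by D2 (miles earned 3731≥1364, price 137≤412).
D2: not dominated (best price).
D3: not dominated.
D4: dominated by D6 (miles earned 7679≥5819, price 723≤1334).
D5: dominated by D1 (miles earned 1364≥1301, price 412≤846).
D6: dominated by D7 (miles earned 7695≥7679, price 336≤723).
D7: not dominated.
D8: dominated by D6 (miles earned 7679≥7023, price 723≤812).
D9: not dominated (best miles earned).
Pareto-optimal: D2, D3, D7, D9 → 4.

4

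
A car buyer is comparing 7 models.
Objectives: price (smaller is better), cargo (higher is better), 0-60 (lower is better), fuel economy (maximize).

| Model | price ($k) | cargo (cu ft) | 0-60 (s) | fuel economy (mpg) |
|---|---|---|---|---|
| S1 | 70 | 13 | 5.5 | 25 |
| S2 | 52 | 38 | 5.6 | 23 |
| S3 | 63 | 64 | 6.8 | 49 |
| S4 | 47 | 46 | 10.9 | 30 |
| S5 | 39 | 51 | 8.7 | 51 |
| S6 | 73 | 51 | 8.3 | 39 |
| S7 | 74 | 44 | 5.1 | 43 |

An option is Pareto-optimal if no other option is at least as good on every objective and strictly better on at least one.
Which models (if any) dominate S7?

S1: worse on cargo (13 vs 44).
S2: worse on cargo (38 vs 44).
S3: worse on 0-60 (6.8 vs 5.1).
S4: worse on 0-60 (10.9 vs 5.1).
S5: worse on 0-60 (8.7 vs 5.1).
S6: worse on 0-60 (8.3 vs 5.1).
No option dominates S7.

none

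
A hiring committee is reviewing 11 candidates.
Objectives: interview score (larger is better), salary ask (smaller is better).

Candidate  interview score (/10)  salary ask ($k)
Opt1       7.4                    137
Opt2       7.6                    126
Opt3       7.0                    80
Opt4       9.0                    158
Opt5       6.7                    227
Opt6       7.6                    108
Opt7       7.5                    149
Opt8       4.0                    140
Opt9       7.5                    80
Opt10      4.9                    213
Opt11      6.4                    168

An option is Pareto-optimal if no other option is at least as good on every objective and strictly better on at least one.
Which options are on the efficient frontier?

Opt4, Opt6, Opt9

Opt1: dominated by Opt2 (interview score 7.6≥7.4, salary ask 126≤137).
Opt2: dominated by Opt6 (interview score 7.6≥7.6, salary ask 108≤126).
Opt3: dominated by Opt9 (interview score 7.5≥7.0, salary ask 80≤80).
Opt4: not dominated (best interview score).
Opt5: dominated by Opt1 (interview score 7.4≥6.7, salary ask 137≤227).
Opt6: not dominated.
Opt7: dominated by Opt2 (interview score 7.6≥7.5, salary ask 126≤149).
Opt8: dominated by Opt1 (interview score 7.4≥4.0, salary ask 137≤140).
Opt9: not dominated.
Opt10: dominated by Opt1 (interview score 7.4≥4.9, salary ask 137≤213).
Opt11: dominated by Opt1 (interview score 7.4≥6.4, salary ask 137≤168).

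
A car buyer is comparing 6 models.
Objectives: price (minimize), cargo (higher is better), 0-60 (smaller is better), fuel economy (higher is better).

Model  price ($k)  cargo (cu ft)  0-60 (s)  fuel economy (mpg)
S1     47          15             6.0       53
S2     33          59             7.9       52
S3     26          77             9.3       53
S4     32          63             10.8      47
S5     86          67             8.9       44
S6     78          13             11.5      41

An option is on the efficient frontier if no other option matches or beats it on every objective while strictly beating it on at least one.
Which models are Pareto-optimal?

S1, S2, S3, S5

S1: not dominated (best 0-60).
S2: not dominated.
S3: not dominated (best price).
S4: dominated by S3 (price 26≤32, cargo 77≥63, 0-60 9.3≤10.8, fuel economy 53≥47).
S5: not dominated.
S6: dominated by S1 (price 47≤78, cargo 15≥13, 0-60 6.0≤11.5, fuel economy 53≥41).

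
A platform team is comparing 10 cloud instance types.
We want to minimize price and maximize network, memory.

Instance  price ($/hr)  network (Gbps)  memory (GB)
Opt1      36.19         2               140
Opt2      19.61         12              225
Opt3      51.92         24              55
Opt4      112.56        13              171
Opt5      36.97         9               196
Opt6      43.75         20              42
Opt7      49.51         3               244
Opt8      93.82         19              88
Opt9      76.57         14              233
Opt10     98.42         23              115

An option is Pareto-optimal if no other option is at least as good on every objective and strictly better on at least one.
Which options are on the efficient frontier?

Opt2, Opt3, Opt6, Opt7, Opt8, Opt9, Opt10

Opt1: dominated by Opt2 (price 19.61≤36.19, network 12≥2, memory 225≥140).
Opt2: not dominated (best price).
Opt3: not dominated (best network).
Opt4: dominated by Opt9 (price 76.57≤112.56, network 14≥13, memory 233≥171).
Opt5: dominated by Opt2 (price 19.61≤36.97, network 12≥9, memory 225≥196).
Opt6: not dominated.
Opt7: not dominated (best memory).
Opt8: not dominated.
Opt9: not dominated.
Opt10: not dominated.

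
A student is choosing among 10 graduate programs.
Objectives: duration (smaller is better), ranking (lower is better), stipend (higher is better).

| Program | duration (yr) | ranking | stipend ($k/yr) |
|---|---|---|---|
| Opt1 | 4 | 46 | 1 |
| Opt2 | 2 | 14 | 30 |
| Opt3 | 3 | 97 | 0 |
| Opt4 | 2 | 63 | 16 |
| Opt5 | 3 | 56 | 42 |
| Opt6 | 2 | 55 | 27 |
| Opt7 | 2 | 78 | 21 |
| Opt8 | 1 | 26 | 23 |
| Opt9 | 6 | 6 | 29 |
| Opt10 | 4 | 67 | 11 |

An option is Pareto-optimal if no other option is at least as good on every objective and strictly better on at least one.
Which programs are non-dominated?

Opt2, Opt5, Opt8, Opt9

Opt1: dominated by Opt2 (duration 2≤4, ranking 14≤46, stipend 30≥1).
Opt2: not dominated.
Opt3: dominated by Opt2 (duration 2≤3, ranking 14≤97, stipend 30≥0).
Opt4: dominated by Opt2 (duration 2≤2, ranking 14≤63, stipend 30≥16).
Opt5: not dominated (best stipend).
Opt6: dominated by Opt2 (duration 2≤2, ranking 14≤55, stipend 30≥27).
Opt7: dominated by Opt2 (duration 2≤2, ranking 14≤78, stipend 30≥21).
Opt8: not dominated (best duration).
Opt9: not dominated (best ranking).
Opt10: dominated by Opt2 (duration 2≤4, ranking 14≤67, stipend 30≥11).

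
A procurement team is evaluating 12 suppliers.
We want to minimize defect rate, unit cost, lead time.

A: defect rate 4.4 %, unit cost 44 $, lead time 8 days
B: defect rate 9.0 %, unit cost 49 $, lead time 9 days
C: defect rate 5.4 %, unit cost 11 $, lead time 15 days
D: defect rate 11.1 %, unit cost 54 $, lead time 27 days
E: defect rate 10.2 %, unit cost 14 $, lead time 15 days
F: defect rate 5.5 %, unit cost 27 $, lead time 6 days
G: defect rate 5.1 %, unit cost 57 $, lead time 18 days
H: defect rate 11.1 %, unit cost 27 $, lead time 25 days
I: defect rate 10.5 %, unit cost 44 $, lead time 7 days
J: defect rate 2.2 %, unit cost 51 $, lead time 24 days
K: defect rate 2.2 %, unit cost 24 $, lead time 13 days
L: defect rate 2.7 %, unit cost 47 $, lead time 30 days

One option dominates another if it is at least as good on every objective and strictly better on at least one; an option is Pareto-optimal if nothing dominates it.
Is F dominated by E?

No

E vs F: E is worse on defect rate (10.2 vs 5.5), so it does not dominate F.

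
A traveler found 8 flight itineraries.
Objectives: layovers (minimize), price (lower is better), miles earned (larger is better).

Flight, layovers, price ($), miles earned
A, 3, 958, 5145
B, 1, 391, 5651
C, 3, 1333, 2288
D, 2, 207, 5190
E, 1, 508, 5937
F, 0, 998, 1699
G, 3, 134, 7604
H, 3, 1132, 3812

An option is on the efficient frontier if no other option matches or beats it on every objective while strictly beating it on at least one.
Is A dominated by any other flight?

B vs A: layovers 1≤3, price 391≤958, miles earned 5651≥5145 — B is at least as good on every objective and strictly better on at least one, so B dominates A.

Yes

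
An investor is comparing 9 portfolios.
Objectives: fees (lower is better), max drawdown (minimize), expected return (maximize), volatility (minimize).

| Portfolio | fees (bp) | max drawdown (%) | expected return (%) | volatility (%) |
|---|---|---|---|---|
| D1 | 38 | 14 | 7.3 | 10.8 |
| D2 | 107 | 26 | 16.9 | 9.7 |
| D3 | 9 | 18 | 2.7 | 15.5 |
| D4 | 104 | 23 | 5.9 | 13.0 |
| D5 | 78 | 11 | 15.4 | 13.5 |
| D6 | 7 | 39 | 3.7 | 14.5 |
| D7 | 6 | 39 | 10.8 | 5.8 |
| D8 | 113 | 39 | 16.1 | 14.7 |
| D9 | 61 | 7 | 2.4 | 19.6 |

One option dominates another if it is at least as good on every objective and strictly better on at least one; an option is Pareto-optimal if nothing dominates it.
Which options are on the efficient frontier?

D1: not dominated.
D2: not dominated (best expected return).
D3: not dominated.
D4: dominated by D1 (fees 38≤104, max drawdown 14≤23, expected return 7.3≥5.9, volatility 10.8≤13.0).
D5: not dominated.
D6: dominated by D7 (fees 6≤7, max drawdown 39≤39, expected return 10.8≥3.7, volatility 5.8≤14.5).
D7: not dominated (best fees).
D8: dominated by D2 (fees 107≤113, max drawdown 26≤39, expected return 16.9≥16.1, volatility 9.7≤14.7).
D9: not dominated (best max drawdown).

D1, D2, D3, D5, D7, D9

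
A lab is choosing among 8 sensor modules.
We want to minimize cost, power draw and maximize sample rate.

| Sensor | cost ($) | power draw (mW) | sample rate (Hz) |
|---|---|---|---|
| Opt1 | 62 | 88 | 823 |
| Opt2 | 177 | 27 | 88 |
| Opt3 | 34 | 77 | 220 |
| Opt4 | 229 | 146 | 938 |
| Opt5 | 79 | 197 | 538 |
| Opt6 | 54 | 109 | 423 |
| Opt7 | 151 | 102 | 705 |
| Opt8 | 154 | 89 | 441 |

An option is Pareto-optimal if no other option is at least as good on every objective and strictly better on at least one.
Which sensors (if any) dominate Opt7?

Opt1: cost 62≤151, power draw 88≤102, sample rate 823≥705 — dominates Opt7.
Others (Opt2, Opt3, Opt4, Opt5, Opt6, Opt8) are each worse than Opt7 on at least one objective.

Opt1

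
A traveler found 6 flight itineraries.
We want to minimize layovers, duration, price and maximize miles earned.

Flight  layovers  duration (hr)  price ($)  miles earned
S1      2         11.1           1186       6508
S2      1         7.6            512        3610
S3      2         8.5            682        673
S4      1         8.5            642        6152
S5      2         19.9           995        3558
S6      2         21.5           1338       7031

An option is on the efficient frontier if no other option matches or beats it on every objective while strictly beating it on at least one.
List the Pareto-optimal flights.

S1, S2, S4, S6

S1: not dominated.
S2: not dominated (best duration).
S3: dominated by S2 (layovers 1≤2, duration 7.6≤8.5, price 512≤682, miles earned 3610≥673).
S4: not dominated.
S5: dominated by S2 (layovers 1≤2, duration 7.6≤19.9, price 512≤995, miles earned 3610≥3558).
S6: not dominated (best miles earned).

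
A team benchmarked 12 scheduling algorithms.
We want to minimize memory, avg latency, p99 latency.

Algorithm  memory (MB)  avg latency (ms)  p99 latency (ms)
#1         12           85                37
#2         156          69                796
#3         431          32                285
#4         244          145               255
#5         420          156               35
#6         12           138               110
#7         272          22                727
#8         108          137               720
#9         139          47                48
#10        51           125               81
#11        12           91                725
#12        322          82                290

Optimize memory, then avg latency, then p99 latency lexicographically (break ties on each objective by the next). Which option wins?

#1

First minimize memory: best is 12, kept {#1, #6, #11}.
Then minimize avg latency: best is 85, kept {#1}.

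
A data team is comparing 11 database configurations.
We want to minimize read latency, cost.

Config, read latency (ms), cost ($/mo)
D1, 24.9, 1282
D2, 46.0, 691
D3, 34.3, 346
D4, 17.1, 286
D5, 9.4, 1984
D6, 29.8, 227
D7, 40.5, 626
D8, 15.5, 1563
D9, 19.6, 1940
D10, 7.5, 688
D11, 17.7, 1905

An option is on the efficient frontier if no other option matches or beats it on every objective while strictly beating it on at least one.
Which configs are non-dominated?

D4, D6, D10

D1: dominated by D4 (read latency 17.1≤24.9, cost 286≤1282).
D2: dominated by D3 (read latency 34.3≤46.0, cost 346≤691).
D3: dominated by D4 (read latency 17.1≤34.3, cost 286≤346).
D4: not dominated.
D5: dominated by D10 (read latency 7.5≤9.4, cost 688≤1984).
D6: not dominated (best cost).
D7: dominated by D3 (read latency 34.3≤40.5, cost 346≤626).
D8: dominated by D10 (read latency 7.5≤15.5, cost 688≤1563).
D9: dominated by D4 (read latency 17.1≤19.6, cost 286≤1940).
D10: not dominated (best read latency).
D11: dominated by D4 (read latency 17.1≤17.7, cost 286≤1905).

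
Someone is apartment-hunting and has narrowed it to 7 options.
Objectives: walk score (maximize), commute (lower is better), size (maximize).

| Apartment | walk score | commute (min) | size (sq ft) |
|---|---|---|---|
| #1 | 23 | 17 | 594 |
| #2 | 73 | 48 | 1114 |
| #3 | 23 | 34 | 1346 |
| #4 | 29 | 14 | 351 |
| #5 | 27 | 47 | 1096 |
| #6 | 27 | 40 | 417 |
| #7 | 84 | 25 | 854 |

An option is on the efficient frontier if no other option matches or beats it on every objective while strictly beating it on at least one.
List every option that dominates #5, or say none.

none

#1: worse on walk score (23 vs 27).
#2: worse on commute (48 vs 47).
#3: worse on walk score (23 vs 27).
#4: worse on size (351 vs 1096).
#6: worse on size (417 vs 1096).
#7: worse on size (854 vs 1096).
No option dominates #5.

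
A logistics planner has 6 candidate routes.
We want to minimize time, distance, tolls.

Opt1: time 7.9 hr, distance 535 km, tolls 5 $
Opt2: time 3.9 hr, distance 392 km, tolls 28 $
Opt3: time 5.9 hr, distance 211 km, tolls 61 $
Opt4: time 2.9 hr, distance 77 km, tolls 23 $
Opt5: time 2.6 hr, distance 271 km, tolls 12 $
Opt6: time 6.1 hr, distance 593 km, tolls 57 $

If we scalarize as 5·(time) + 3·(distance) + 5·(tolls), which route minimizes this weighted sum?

Opt4

Opt1: 5·7.9 + 3·535 + 5·5 = 1669.5
Opt2: 5·3.9 + 3·392 + 5·28 = 1335.5
Opt3: 5·5.9 + 3·211 + 5·61 = 967.5
Opt4: 5·2.9 + 3·77 + 5·23 = 360.5
Opt5: 5·2.6 + 3·271 + 5·12 = 886.0
Opt6: 5·6.1 + 3·593 + 5·57 = 2094.5
Lowest: Opt4 at 360.5.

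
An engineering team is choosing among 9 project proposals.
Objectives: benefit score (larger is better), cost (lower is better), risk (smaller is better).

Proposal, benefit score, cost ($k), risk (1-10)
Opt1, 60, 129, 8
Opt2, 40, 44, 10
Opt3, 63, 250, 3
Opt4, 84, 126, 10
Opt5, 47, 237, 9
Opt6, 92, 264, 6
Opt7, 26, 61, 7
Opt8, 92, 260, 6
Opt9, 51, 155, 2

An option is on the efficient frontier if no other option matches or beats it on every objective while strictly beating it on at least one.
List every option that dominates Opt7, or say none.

Opt1: worse on cost (129 vs 61).
Opt2: worse on risk (10 vs 7).
Opt3: worse on cost (250 vs 61).
Opt4: worse on cost (126 vs 61).
Opt5: worse on cost (237 vs 61).
Opt6: worse on cost (264 vs 61).
Opt8: worse on cost (260 vs 61).
Opt9: worse on cost (155 vs 61).
No option dominates Opt7.

none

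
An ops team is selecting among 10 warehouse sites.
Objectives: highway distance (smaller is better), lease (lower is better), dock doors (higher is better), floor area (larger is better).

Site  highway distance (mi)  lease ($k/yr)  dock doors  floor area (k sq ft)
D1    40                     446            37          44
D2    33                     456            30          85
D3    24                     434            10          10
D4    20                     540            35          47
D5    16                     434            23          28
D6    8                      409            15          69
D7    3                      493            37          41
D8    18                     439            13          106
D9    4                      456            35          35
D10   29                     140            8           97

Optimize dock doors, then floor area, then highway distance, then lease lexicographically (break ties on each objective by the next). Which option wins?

D1

First maximize dock doors: best is 37, kept {D1, D7}.
Then maximize floor area: best is 44, kept {D1}.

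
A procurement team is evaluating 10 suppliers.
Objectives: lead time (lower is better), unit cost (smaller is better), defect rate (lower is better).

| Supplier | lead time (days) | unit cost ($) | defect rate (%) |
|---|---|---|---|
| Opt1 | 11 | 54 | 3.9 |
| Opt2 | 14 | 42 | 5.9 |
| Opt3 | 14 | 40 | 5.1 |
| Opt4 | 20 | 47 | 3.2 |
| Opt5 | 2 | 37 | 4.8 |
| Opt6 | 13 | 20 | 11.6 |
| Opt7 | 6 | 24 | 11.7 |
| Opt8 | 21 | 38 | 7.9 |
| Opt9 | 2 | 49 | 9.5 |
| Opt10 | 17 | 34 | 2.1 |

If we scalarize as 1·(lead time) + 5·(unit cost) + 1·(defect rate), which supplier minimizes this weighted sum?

Opt6

Opt1: 1·11 + 5·54 + 1·3.9 = 284.9
Opt2: 1·14 + 5·42 + 1·5.9 = 229.9
Opt3: 1·14 + 5·40 + 1·5.1 = 219.1
Opt4: 1·20 + 5·47 + 1·3.2 = 258.2
Opt5: 1·2 + 5·37 + 1·4.8 = 191.8
Opt6: 1·13 + 5·20 + 1·11.6 = 124.6
Opt7: 1·6 + 5·24 + 1·11.7 = 137.7
Opt8: 1·21 + 5·38 + 1·7.9 = 218.9
Opt9: 1·2 + 5·49 + 1·9.5 = 256.5
Opt10: 1·17 + 5·34 + 1·2.1 = 189.1
Lowest: Opt6 at 124.6.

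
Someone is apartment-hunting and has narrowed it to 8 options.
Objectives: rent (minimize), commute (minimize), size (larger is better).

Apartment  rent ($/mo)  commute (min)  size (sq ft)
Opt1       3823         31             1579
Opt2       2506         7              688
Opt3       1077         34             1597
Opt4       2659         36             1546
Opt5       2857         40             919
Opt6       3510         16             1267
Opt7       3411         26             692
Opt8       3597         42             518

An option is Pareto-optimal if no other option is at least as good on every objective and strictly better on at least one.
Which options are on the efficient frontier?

Opt1, Opt2, Opt3, Opt6, Opt7

Opt1: not dominated.
Opt2: not dominated (best commute).
Opt3: not dominated (best rent).
Opt4: dominated by Opt3 (rent 1077≤2659, commute 34≤36, size 1597≥1546).
Opt5: dominated by Opt3 (rent 1077≤2857, commute 34≤40, size 1597≥919).
Opt6: not dominated.
Opt7: not dominated.
Opt8: dominated by Opt2 (rent 2506≤3597, commute 7≤42, size 688≥518).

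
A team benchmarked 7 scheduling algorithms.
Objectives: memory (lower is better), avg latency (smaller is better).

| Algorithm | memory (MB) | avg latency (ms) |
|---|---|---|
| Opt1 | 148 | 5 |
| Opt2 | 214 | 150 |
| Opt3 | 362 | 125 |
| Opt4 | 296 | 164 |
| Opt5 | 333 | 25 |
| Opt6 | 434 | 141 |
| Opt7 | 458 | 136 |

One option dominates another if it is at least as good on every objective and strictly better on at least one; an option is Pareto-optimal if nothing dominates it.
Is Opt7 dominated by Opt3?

Opt3 vs Opt7: memory 362≤458, avg latency 125≤136 — Opt3 is at least as good on every objective with at least one strict improvement.

Yes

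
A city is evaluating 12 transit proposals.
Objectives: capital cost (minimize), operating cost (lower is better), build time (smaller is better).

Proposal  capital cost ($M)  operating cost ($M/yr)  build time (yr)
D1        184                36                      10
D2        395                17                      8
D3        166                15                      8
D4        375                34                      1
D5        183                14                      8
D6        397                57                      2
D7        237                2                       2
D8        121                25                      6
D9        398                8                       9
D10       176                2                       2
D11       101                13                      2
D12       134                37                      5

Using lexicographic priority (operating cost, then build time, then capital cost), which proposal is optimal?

First minimize operating cost: best is 2, kept {D7, D10}.
Then minimize build time: best is 2, kept {D7, D10}.
Then minimize capital cost: best is 176, kept {D10}.

D10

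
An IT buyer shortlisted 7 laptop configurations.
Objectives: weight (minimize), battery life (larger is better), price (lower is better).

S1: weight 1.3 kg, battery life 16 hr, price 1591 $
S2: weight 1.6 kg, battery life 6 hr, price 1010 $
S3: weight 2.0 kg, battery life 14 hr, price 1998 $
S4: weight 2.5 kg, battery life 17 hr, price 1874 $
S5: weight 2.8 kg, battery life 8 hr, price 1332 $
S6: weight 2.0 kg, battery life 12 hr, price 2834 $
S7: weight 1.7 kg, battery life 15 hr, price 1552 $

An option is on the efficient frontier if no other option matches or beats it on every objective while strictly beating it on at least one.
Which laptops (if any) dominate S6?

S1, S3, S7

S1: weight 1.3≤2.0, battery life 16≥12, price 1591≤2834 — dominates S6.
S3: weight 2.0≤2.0, battery life 14≥12, price 1998≤2834 — dominates S6.
S7: weight 1.7≤2.0, battery life 15≥12, price 1552≤2834 — dominates S6.
Others (S2, S4, S5) are each worse than S6 on at least one objective.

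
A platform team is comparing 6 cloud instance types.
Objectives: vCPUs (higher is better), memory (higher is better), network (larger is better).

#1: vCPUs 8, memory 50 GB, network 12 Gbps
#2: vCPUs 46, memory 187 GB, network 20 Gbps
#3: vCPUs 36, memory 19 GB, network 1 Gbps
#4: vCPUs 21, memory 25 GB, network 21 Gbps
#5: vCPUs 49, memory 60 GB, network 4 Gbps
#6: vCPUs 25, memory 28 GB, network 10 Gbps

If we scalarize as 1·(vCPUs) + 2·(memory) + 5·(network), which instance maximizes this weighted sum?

#2

#1: 1·8 + 2·50 + 5·12 = 168
#2: 1·46 + 2·187 + 5·20 = 520
#3: 1·36 + 2·19 + 5·1 = 79
#4: 1·21 + 2·25 + 5·21 = 176
#5: 1·49 + 2·60 + 5·4 = 189
#6: 1·25 + 2·28 + 5·10 = 131
Highest: #2 at 520.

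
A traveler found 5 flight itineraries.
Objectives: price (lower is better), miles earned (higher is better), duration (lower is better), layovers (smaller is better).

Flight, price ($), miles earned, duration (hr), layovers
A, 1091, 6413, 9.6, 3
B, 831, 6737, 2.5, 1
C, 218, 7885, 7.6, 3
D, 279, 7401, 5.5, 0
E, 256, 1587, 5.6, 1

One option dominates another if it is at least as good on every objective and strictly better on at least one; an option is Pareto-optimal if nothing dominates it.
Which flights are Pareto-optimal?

B, C, D, E

A: dominated by B (price 831≤1091, miles earned 6737≥6413, duration 2.5≤9.6, layovers 1≤3).
B: not dominated (best duration).
C: not dominated (best price).
D: not dominated (best layovers).
E: not dominated.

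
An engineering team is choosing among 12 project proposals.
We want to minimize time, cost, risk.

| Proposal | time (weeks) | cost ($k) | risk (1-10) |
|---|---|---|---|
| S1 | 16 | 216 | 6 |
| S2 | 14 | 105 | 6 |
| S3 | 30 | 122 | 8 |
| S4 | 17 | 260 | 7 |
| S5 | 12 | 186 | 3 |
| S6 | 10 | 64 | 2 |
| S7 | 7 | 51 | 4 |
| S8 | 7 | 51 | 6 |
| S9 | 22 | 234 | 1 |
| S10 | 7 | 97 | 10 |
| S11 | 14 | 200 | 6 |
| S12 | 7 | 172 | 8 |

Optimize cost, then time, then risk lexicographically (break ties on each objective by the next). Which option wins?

S7

First minimize cost: best is 51, kept {S7, S8}.
Then minimize time: best is 7, kept {S7, S8}.
Then minimize risk: best is 4, kept {S7}.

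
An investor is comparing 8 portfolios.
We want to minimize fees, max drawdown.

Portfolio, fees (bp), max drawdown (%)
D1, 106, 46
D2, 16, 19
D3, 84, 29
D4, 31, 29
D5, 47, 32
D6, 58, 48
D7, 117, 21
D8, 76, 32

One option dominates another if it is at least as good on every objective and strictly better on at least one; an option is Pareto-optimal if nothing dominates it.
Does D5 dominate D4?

D5 vs D4: D5 is worse on fees (47 vs 31), so it does not dominate D4.

No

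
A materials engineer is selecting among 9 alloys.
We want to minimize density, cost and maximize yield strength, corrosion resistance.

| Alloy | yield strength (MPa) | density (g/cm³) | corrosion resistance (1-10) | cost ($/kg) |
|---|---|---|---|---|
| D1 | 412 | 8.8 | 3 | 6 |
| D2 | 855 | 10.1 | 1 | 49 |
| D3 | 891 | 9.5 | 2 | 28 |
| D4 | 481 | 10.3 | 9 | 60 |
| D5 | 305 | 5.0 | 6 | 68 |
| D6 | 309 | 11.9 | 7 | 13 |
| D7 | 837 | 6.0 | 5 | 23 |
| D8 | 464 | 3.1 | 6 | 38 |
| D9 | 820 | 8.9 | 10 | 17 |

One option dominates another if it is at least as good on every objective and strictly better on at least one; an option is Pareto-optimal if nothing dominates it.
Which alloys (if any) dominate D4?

D9: yield strength 820≥481, density 8.9≤10.3, corrosion resistance 10≥9, cost 17≤60 — dominates D4.
Others (D1, D2, D3, D5, D6, D7, D8) are each worse than D4 on at least one objective.

D9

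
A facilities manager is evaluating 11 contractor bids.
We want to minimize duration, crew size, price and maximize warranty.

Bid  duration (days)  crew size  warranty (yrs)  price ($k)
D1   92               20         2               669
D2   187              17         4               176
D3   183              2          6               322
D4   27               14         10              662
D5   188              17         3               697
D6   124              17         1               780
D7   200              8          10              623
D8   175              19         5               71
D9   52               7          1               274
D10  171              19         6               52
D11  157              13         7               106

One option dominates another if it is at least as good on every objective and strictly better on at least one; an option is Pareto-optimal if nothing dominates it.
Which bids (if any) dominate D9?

D1: worse on duration (92 vs 52).
D2: worse on duration (187 vs 52).
D3: worse on duration (183 vs 52).
D4: worse on crew size (14 vs 7).
D5: worse on duration (188 vs 52).
D6: worse on duration (124 vs 52).
D7: worse on duration (200 vs 52).
D8: worse on duration (175 vs 52).
D10: worse on duration (171 vs 52).
D11: worse on duration (157 vs 52).
No option dominates D9.

none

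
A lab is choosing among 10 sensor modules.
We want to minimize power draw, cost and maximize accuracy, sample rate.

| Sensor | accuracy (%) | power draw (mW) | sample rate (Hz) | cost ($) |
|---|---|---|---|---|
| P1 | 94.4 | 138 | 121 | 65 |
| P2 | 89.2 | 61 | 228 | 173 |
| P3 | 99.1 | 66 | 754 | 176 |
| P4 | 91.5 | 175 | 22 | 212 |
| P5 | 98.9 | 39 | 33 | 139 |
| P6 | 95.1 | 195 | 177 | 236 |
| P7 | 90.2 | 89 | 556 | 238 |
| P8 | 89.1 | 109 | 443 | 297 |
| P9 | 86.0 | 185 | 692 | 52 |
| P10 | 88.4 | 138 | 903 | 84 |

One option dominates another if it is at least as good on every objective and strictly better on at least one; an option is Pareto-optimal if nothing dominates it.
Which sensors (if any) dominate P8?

P3, P7

P3: accuracy 99.1≥89.1, power draw 66≤109, sample rate 754≥443, cost 176≤297 — dominates P8.
P7: accuracy 90.2≥89.1, power draw 89≤109, sample rate 556≥443, cost 238≤297 — dominates P8.
Others (P1, P2, P4, P5, P6, P9, P10) are each worse than P8 on at least one objective.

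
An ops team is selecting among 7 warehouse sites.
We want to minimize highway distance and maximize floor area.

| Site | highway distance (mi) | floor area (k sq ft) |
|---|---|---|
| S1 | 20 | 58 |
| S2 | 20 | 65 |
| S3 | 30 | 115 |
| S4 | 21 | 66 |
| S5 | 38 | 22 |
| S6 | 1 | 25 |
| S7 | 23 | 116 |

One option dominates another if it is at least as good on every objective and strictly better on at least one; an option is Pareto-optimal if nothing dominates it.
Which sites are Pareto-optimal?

S2, S4, S6, S7

S1: dominated by S2 (highway distance 20≤20, floor area 65≥58).
S2: not dominated.
S3: dominated by S7 (highway distance 23≤30, floor area 116≥115).
S4: not dominated.
S5: dominated by S1 (highway distance 20≤38, floor area 58≥22).
S6: not dominated (best highway distance).
S7: not dominated (best floor area).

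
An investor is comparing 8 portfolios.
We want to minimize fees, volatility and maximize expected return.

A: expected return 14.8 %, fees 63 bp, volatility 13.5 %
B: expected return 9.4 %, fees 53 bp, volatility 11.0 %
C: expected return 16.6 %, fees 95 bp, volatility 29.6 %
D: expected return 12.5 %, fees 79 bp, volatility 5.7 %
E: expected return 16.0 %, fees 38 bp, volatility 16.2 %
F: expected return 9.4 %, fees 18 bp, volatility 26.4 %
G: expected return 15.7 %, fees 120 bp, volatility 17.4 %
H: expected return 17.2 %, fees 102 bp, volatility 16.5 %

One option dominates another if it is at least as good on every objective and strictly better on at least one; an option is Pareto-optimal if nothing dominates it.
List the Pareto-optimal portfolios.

A: not dominated.
B: not dominated.
C: not dominated.
D: not dominated (best volatility).
E: not dominated.
F: not dominated (best fees).
G: dominated by E (expected return 16.0≥15.7, fees 38≤120, volatility 16.2≤17.4).
H: not dominated (best expected return).

A, B, C, D, E, F, H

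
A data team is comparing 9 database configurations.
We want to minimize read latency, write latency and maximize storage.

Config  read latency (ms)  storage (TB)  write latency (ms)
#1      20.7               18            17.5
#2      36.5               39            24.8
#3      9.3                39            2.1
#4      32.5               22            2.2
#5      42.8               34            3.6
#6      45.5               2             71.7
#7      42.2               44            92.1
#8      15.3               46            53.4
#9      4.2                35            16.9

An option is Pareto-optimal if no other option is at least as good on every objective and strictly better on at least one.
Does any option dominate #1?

#3 vs #1: read latency 9.3≤20.7, storage 39≥18, write latency 2.1≤17.5 — #3 is at least as good on every objective and strictly better on at least one, so #3 dominates #1.

Yes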